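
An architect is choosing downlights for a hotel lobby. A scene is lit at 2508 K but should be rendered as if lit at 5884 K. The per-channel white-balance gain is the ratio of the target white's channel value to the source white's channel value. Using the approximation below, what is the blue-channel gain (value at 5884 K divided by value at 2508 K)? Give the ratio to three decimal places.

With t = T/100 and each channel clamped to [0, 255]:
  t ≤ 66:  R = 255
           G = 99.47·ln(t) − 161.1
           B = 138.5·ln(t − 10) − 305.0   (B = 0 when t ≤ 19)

3.299

At 2508 K (t = 25.08):
  B = 138.5·ln(25.08 − 10) − 305.0 = 138.5·ln 15.08 − 305.0 = 138.5·2.7134 − 305.0 = 70.802.
At 5884 K (t = 58.84):
  B = 138.5·ln(58.84 − 10) − 305.0 = 138.5·ln 48.84 − 305.0 = 138.5·3.8885 − 305.0 = 233.564.
Gain = 233.564 / 70.802 = 3.2989 → 3.299.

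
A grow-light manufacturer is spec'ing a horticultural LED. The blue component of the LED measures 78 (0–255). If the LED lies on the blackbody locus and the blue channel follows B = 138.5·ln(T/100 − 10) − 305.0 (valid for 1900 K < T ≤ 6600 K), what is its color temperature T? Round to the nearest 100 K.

ln(t − 10) = (78 + 305.0) / 138.5 = 2.7653.
t − 10 = e^2.7653 = 15.884, so t = 25.884.
T = 100·t = 2588 K → 2600 K to the nearest 100 K.

2600 K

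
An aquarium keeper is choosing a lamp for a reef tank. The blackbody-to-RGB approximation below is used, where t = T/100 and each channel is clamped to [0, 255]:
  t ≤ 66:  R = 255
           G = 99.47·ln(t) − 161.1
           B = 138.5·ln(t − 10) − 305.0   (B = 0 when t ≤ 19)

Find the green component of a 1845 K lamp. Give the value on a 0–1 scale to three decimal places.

0.505

t = 1845/100 = 18.45; the t ≤ 66 branch applies.
G = 99.47·ln 18.45 − 161.1 = 99.47·2.9151 − 161.1 = 128.861.
On a 0–1 scale: 128.861/255 = 0.5053 → 0.505.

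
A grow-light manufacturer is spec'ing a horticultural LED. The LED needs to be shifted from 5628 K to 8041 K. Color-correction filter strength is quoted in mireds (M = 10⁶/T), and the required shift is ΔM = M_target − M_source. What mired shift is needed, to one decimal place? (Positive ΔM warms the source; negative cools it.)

M_source = 10⁶/5628 = 177.683; M_target = 10⁶/8041 = 124.363.
ΔM = 124.363 − 177.683 = -53.320 → -53.3 mireds, a cooling shift.

-53.3 mireds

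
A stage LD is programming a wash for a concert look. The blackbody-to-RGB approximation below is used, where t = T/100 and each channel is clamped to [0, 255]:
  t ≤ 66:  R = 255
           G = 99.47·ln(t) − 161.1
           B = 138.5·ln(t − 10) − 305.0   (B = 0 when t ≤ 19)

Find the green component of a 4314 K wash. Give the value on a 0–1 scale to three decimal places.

0.837

t = 4314/100 = 43.14; the t ≤ 66 branch applies.
G = 99.47·ln 43.14 − 161.1 = 99.47·3.7645 − 161.1 = 213.350.
On a 0–1 scale: 213.350/255 = 0.8367 → 0.837.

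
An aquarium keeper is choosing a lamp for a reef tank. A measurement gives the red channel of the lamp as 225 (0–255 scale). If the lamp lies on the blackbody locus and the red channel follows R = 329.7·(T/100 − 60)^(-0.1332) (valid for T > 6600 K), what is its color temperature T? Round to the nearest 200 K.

(t − 60)^(-0.1332) = 225/329.7 = 0.68244.
t − 60 = 0.68244^(1/-0.1332) = 0.68244^(-7.508) = 17.610, so t = 77.610.
T = 100·t = 7761 K → 7800 K to the nearest 200 K.

7800 K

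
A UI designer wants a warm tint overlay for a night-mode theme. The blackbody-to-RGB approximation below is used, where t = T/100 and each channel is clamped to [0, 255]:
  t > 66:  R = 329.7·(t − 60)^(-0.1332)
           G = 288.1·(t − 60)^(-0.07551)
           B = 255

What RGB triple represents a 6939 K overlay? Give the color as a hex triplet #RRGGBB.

t = 6939/100 = 69.39; the t > 66 branch applies.
R = 329.7·(69.39 − 60)^(-0.1332) = 329.7·9.39^(-0.1332) = 329.7·0.74206 = 244.658.
G = 288.1·(69.39 − 60)^(-0.07551) = 288.1·9.39^(-0.07551) = 288.1·0.84441 = 243.275.
B = 255 by definition for t > 66.
Rounded: (245, 243, 255).
In hex: #F5F3FF.

#F5F3FF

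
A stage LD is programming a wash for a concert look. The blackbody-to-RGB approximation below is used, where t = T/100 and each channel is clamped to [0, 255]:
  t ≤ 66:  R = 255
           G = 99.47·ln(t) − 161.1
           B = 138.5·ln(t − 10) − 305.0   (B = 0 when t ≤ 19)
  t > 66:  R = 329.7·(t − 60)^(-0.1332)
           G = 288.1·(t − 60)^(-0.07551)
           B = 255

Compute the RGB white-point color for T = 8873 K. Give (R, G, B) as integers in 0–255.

(211, 224, 255)

t = 8873/100 = 88.73; the t > 66 branch applies.
R = 329.7·(88.73 − 60)^(-0.1332) = 329.7·28.73^(-0.1332) = 329.7·0.63937 = 210.799.
G = 288.1·(88.73 − 60)^(-0.07551) = 288.1·28.73^(-0.07551) = 288.1·0.77603 = 223.576.
B = 255 by definition for t > 66.
Rounded: (211, 224, 255).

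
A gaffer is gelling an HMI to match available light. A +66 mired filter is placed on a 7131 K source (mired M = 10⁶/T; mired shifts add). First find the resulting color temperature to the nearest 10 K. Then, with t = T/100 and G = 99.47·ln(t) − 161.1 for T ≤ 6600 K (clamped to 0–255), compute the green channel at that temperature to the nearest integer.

225

M_in = 10⁶/7131 = 140.23; M_out = 140.23 + (+66) = 206.23.
T_out = 10⁶/206.23 = 4848.9 K → 4850 K; t = 48.5.
G = 99.47·ln 48.5 − 161.1 = 99.47·3.8816 − 161.1 = 224.999.
Rounded: 225.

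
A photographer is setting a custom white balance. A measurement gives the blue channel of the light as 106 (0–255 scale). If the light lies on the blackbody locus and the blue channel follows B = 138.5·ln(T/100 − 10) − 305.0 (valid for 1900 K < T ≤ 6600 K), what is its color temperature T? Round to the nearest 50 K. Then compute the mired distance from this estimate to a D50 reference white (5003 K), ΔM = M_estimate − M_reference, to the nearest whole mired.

+139 mireds

ln(t − 10) = (106 + 305.0) / 138.5 = 2.9675.
t − 10 = e^2.9675 = 19.443, so t = 29.443.
T = 100·t = 2944 K → 2950 K to the nearest 50 K.
M_estimate = 10⁶/2950 = 338.98; M_reference = 10⁶/5003 = 199.88.
ΔM = 338.98 − 199.88 = 139.10 → +139 mireds.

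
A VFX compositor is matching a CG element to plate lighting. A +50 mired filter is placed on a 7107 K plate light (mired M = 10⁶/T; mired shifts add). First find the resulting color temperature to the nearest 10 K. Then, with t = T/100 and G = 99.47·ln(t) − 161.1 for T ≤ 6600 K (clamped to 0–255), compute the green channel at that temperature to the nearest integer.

M_in = 10⁶/7107 = 140.71; M_out = 140.71 + (+50) = 190.71.
T_out = 10⁶/190.71 = 5243.7 K → 5240 K; t = 52.4.
G = 99.47·ln 52.4 − 161.1 = 99.47·3.9589 − 161.1 = 232.692.
Rounded: 233.

233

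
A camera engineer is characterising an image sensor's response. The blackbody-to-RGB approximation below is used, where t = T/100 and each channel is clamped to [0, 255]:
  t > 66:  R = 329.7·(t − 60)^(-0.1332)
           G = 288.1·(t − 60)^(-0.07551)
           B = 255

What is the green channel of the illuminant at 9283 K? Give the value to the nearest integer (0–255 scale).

t = 9283/100 = 92.83; the t > 66 branch applies.
G = 288.1·(92.83 − 60)^(-0.07551) = 288.1·32.83^(-0.07551) = 288.1·0.76826 = 221.335.
Rounded: 221.

221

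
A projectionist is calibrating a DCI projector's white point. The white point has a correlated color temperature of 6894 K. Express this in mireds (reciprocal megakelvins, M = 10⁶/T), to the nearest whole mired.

M = 10⁶ / 6894 = 145.054 → 145 mireds.

145 mireds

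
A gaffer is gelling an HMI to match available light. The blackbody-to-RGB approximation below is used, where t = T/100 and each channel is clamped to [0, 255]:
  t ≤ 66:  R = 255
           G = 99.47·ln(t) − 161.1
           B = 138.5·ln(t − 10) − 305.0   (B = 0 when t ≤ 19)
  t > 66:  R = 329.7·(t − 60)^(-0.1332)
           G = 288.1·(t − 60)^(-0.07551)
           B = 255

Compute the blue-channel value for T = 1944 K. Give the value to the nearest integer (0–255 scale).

t = 1944/100 = 19.44; the t ≤ 66 branch applies.
B = 138.5·ln(19.44 − 10) − 305.0 = 138.5·ln 9.44 − 305.0 = 138.5·2.2450 − 305.0 = 5.926.
Rounded: 6.

6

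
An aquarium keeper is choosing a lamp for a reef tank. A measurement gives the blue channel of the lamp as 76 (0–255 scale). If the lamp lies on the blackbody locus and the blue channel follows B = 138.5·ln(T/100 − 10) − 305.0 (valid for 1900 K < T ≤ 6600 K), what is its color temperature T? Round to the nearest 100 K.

ln(t − 10) = (76 + 305.0) / 138.5 = 2.7509.
t − 10 = e^2.7509 = 15.657, so t = 25.657.
T = 100·t = 2566 K → 2600 K to the nearest 100 K.

2600 K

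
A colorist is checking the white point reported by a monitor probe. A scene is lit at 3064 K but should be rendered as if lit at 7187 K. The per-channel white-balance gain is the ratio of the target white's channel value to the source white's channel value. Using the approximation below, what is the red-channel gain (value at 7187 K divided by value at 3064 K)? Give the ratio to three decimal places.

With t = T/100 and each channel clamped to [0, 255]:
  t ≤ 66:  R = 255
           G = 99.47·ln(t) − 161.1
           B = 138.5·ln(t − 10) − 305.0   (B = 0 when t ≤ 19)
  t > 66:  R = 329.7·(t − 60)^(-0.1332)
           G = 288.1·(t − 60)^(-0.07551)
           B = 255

At 3064 K (t = 30.64):
  R = 255 by definition for t ≤ 66.
At 7187 K (t = 71.87):
  R = 329.7·(71.87 − 60)^(-0.1332) = 329.7·11.87^(-0.1332) = 329.7·0.71926 = 237.139.
Gain = 237.139 / 255.000 = 0.9300 → 0.930.

0.930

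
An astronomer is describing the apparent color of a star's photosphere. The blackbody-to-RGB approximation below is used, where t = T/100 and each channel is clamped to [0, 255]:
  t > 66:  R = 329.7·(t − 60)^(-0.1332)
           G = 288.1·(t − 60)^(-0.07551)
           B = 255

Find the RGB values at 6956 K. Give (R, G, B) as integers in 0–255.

(244, 243, 255)

t = 6956/100 = 69.56; the t > 66 branch applies.
R = 329.7·(69.56 − 60)^(-0.1332) = 329.7·9.56^(-0.1332) = 329.7·0.74029 = 244.074.
G = 288.1·(69.56 − 60)^(-0.07551) = 288.1·9.56^(-0.07551) = 288.1·0.84327 = 242.946.
B = 255 by definition for t > 66.
Rounded: (244, 243, 255).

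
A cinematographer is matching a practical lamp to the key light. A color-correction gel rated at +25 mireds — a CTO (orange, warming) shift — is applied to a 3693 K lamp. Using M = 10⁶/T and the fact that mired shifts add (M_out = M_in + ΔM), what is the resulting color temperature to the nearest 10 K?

3380 K

M_in = 10⁶/3693 = 270.78 mireds.
M_out = 270.78 + (+25) = 295.78 mireds.
T_out = 10⁶/295.78 = 3380.9 K → 3380 K.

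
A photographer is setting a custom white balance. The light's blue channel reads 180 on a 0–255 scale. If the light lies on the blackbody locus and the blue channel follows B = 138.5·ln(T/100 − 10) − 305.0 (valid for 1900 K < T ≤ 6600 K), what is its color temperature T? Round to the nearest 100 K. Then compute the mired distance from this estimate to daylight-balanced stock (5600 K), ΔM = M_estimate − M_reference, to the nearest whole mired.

+54 mireds

ln(t − 10) = (180 + 305.0) / 138.5 = 3.5018.
t − 10 = e^3.5018 = 33.175, so t = 43.175.
T = 100·t = 4318 K → 4300 K to the nearest 100 K.
M_estimate = 10⁶/4300 = 232.56; M_reference = 10⁶/5600 = 178.57.
ΔM = 232.56 − 178.57 = 53.99 → +54 mireds.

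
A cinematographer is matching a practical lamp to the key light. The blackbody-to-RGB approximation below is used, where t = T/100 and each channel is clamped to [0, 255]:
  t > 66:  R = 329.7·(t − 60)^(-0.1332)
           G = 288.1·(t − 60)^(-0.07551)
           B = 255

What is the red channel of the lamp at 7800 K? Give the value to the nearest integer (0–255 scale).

224

t = 7800/100 = 78; the t > 66 branch applies.
R = 329.7·(78 − 60)^(-0.1332) = 329.7·18^(-0.1332) = 329.7·0.68045 = 224.345.
Rounded: 224.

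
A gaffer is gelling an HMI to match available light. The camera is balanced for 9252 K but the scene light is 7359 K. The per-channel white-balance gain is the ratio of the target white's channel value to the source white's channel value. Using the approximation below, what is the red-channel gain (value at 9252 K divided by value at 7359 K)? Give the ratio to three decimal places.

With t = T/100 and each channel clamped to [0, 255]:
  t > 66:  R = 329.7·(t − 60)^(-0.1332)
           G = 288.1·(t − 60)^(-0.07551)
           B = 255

At 7359 K (t = 73.59):
  R = 329.7·(73.59 − 60)^(-0.1332) = 329.7·13.59^(-0.1332) = 329.7·0.70641 = 232.902.
At 9252 K (t = 92.52):
  R = 329.7·(92.52 − 60)^(-0.1332) = 329.7·32.52^(-0.1332) = 329.7·0.62890 = 207.348.
Gain = 207.348 / 232.902 = 0.8903 → 0.890.

0.890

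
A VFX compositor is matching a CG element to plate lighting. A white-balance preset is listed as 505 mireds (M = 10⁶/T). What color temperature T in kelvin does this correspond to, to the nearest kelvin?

T = 10⁶ / 505 = 1980.20 K → 1980 K.

1980 K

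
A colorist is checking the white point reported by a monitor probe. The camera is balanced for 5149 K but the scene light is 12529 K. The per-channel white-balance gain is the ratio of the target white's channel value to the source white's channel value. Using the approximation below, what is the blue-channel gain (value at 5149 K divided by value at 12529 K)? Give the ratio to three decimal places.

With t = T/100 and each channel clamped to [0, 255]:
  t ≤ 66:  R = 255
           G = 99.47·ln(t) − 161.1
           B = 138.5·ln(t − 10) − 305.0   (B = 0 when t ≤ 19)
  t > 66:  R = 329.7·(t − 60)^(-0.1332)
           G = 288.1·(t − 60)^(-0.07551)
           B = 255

At 12529 K (t = 125.29):
  B = 255 by definition for t > 66.
At 5149 K (t = 51.49):
  B = 138.5·ln(51.49 − 10) − 305.0 = 138.5·ln 41.49 − 305.0 = 138.5·3.7255 − 305.0 = 210.975.
Gain = 210.975 / 255.000 = 0.8274 → 0.827.

0.827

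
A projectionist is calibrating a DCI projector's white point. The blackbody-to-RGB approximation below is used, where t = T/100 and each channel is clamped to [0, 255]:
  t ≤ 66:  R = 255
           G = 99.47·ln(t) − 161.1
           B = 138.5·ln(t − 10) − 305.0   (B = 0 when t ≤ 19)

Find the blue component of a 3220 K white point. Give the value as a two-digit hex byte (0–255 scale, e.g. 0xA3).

t = 3220/100 = 32.2; the t ≤ 66 branch applies.
B = 138.5·ln(32.2 − 10) − 305.0 = 138.5·ln 22.2 − 305.0 = 138.5·3.1001 − 305.0 = 124.363.
Rounded: 124; in hex, 0x7C.

0x7C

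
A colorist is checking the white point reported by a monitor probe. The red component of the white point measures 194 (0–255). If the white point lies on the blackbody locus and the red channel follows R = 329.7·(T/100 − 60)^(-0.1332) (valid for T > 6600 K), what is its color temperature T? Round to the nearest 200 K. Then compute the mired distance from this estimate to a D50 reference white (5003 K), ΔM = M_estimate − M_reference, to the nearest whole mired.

(t − 60)^(-0.1332) = 194/329.7 = 0.58841.
t − 60 = 0.58841^(1/-0.1332) = 0.58841^(-7.508) = 53.593, so t = 113.593.
T = 100·t = 11359 K → 11400 K to the nearest 200 K.
M_estimate = 10⁶/11400 = 87.72; M_reference = 10⁶/5003 = 199.88.
ΔM = 87.72 − 199.88 = -112.16 → -112 mireds.

-112 mireds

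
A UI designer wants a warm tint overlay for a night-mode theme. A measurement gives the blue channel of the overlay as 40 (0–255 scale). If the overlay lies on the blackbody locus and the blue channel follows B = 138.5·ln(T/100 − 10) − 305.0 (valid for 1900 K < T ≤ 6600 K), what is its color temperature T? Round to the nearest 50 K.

2200 K

ln(t − 10) = (40 + 305.0) / 138.5 = 2.4910.
t − 10 = e^2.4910 = 12.073, so t = 22.073.
T = 100·t = 2207 K → 2200 K to the nearest 50 K.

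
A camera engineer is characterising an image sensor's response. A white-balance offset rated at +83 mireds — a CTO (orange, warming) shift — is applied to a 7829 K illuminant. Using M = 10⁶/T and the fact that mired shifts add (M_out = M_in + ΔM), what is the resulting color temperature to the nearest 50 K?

4750 K

M_in = 10⁶/7829 = 127.73 mireds.
M_out = 127.73 + (+83) = 210.73 mireds.
T_out = 10⁶/210.73 = 4745.4 K → 4750 K.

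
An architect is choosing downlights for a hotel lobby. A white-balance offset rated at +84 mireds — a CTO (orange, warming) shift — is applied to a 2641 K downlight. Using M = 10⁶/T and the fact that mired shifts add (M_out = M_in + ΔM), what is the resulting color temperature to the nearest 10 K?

2160 K

M_in = 10⁶/2641 = 378.64 mireds.
M_out = 378.64 + (+84) = 462.64 mireds.
T_out = 10⁶/462.64 = 2161.5 K → 2160 K.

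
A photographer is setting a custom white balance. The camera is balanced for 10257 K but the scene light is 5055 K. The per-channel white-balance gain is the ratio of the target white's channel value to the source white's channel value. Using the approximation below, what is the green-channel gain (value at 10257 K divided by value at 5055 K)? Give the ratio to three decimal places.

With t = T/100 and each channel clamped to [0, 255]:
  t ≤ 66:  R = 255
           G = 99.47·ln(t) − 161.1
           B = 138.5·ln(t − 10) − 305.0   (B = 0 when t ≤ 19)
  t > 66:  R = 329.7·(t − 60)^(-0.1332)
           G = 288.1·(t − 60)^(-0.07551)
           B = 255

0.947

At 5055 K (t = 50.55):
  G = 99.47·ln 50.55 − 161.1 = 99.47·3.9230 − 161.1 = 229.117.
At 10257 K (t = 102.57):
  G = 288.1·(102.57 − 60)^(-0.07551) = 288.1·42.57^(-0.07551) = 288.1·0.75333 = 217.035.
Gain = 217.035 / 229.117 = 0.9473 → 0.947.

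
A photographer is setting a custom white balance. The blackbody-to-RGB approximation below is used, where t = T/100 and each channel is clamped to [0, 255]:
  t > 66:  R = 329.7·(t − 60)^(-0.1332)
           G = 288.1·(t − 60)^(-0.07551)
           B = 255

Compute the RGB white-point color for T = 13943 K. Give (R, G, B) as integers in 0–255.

(184, 207, 255)

t = 13943/100 = 139.43; the t > 66 branch applies.
R = 329.7·(139.43 − 60)^(-0.1332) = 329.7·79.43^(-0.1332) = 329.7·0.55837 = 184.095.
G = 288.1·(139.43 − 60)^(-0.07551) = 288.1·79.43^(-0.07551) = 288.1·0.71867 = 207.050.
B = 255 by definition for t > 66.
Rounded: (184, 207, 255).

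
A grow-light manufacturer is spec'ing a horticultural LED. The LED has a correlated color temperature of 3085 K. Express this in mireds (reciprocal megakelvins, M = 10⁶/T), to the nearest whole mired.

324 mireds

M = 10⁶ / 3085 = 324.149 → 324 mireds.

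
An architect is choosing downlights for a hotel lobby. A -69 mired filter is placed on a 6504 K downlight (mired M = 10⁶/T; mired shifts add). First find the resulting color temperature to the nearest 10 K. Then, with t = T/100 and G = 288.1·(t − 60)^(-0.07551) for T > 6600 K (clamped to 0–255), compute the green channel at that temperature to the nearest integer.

M_in = 10⁶/6504 = 153.75; M_out = 153.75 + (-69) = 84.75.
T_out = 10⁶/84.75 = 11799.2 K → 11800 K; t = 118.
G = 288.1·(118 − 60)^(-0.07551) = 288.1·58^(-0.07551) = 288.1·0.73594 = 212.025.
Rounded: 212.

212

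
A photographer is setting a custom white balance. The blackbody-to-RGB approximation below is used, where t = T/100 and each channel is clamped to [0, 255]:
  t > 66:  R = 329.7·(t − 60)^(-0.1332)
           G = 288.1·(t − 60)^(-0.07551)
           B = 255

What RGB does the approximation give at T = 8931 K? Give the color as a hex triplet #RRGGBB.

t = 8931/100 = 89.31; the t > 66 branch applies.
R = 329.7·(89.31 − 60)^(-0.1332) = 329.7·29.31^(-0.1332) = 329.7·0.63767 = 210.239.
G = 288.1·(89.31 − 60)^(-0.07551) = 288.1·29.31^(-0.07551) = 288.1·0.77486 = 223.238.
B = 255 by definition for t > 66.
Rounded: (210, 223, 255).
In hex: #D2DFFF.

#D2DFFF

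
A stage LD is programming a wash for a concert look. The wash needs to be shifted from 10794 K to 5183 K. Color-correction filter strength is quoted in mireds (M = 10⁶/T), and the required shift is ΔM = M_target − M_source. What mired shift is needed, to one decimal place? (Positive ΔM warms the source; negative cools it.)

M_source = 10⁶/10794 = 92.644; M_target = 10⁶/5183 = 192.938.
ΔM = 192.938 − 92.644 = 100.294 → +100.3 mireds, a warming shift.

+100.3 mireds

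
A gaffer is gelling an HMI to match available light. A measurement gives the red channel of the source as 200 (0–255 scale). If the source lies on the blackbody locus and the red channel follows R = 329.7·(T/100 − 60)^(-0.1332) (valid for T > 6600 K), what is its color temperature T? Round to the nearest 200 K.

10200 K

(t − 60)^(-0.1332) = 200/329.7 = 0.60661.
t − 60 = 0.60661^(1/-0.1332) = 0.60661^(-7.508) = 42.638, so t = 102.638.
T = 100·t = 10264 K → 10200 K to the nearest 200 K.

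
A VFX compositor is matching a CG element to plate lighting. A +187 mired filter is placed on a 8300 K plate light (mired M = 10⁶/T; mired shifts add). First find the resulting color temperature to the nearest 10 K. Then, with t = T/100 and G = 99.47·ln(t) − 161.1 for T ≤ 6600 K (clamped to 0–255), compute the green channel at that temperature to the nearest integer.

185

M_in = 10⁶/8300 = 120.48; M_out = 120.48 + (+187) = 307.48.
T_out = 10⁶/307.48 = 3252.2 K → 3250 K; t = 32.5.
G = 99.47·ln 32.5 − 161.1 = 99.47·3.4812 − 161.1 = 185.179.
Rounded: 185.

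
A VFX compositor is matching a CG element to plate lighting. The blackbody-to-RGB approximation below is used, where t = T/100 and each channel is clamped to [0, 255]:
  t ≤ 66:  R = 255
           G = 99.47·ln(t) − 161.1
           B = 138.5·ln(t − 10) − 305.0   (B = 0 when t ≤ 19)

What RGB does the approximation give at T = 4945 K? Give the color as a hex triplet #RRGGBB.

t = 4945/100 = 49.45; the t ≤ 66 branch applies.
R = 255 by definition for t ≤ 66.
G = 99.47·ln 49.45 − 161.1 = 99.47·3.9010 − 161.1 = 226.929.
B = 138.5·ln(49.45 − 10) − 305.0 = 138.5·ln 39.45 − 305.0 = 138.5·3.6750 − 305.0 = 203.992.
Rounded: (255, 227, 204).
In hex: #FFE3CC.

#FFE3CC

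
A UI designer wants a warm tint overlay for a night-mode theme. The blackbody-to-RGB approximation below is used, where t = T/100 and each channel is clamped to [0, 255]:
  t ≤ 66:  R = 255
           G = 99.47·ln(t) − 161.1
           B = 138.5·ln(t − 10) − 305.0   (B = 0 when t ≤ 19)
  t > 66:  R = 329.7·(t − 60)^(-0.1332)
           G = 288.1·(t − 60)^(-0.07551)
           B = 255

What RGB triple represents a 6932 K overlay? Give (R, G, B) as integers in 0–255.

(245, 243, 255)

t = 6932/100 = 69.32; the t > 66 branch applies.
R = 329.7·(69.32 − 60)^(-0.1332) = 329.7·9.32^(-0.1332) = 329.7·0.74280 = 244.902.
G = 288.1·(69.32 − 60)^(-0.07551) = 288.1·9.32^(-0.07551) = 288.1·0.84489 = 243.412.
B = 255 by definition for t > 66.
Rounded: (245, 243, 255).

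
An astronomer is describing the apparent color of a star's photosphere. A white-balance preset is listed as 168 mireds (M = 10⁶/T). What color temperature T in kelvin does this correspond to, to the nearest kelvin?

5952 K

T = 10⁶ / 168 = 5952.38 K → 5952 K.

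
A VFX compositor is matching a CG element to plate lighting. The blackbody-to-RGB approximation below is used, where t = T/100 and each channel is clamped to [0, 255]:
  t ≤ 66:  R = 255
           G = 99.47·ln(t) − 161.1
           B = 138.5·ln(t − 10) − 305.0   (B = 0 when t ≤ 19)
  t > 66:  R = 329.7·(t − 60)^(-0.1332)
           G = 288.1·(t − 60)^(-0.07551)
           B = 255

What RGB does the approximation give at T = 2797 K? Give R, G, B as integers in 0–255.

R=255, G=170, B=95

t = 2797/100 = 27.97; the t ≤ 66 branch applies.
R = 255 by definition for t ≤ 66.
G = 99.47·ln 27.97 − 161.1 = 99.47·3.3311 − 161.1 = 170.248.
B = 138.5·ln(27.97 − 10) − 305.0 = 138.5·ln 17.97 − 305.0 = 138.5·2.8887 − 305.0 = 95.085.
Rounded: (255, 170, 95).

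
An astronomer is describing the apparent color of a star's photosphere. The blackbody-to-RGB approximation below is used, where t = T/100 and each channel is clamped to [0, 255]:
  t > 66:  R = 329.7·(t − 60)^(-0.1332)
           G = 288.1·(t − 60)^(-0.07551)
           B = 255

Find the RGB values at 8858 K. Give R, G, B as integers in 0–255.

R=211, G=224, B=255

t = 8858/100 = 88.58; the t > 66 branch applies.
R = 329.7·(88.58 − 60)^(-0.1332) = 329.7·28.58^(-0.1332) = 329.7·0.63981 = 210.946.
G = 288.1·(88.58 − 60)^(-0.07551) = 288.1·28.58^(-0.07551) = 288.1·0.77634 = 223.664.
B = 255 by definition for t > 66.
Rounded: (211, 224, 255).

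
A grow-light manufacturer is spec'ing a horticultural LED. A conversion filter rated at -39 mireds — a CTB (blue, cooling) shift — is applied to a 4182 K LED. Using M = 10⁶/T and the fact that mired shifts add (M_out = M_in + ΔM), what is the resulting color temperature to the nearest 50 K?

5000 K

M_in = 10⁶/4182 = 239.12 mireds.
M_out = 239.12 + (-39) = 200.12 mireds.
T_out = 10⁶/200.12 = 4997.0 K → 5000 K.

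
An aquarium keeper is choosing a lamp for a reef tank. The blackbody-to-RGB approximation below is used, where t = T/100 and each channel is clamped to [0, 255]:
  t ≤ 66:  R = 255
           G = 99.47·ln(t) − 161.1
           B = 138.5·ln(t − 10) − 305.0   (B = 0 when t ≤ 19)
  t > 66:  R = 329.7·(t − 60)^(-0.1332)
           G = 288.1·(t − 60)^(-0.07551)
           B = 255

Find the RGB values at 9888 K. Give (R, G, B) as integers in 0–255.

(202, 219, 255)

t = 9888/100 = 98.88; the t > 66 branch applies.
R = 329.7·(98.88 − 60)^(-0.1332) = 329.7·38.88^(-0.1332) = 329.7·0.61411 = 202.473.
G = 288.1·(98.88 − 60)^(-0.07551) = 288.1·38.88^(-0.07551) = 288.1·0.75851 = 218.526.
B = 255 by definition for t > 66.
Rounded: (202, 219, 255).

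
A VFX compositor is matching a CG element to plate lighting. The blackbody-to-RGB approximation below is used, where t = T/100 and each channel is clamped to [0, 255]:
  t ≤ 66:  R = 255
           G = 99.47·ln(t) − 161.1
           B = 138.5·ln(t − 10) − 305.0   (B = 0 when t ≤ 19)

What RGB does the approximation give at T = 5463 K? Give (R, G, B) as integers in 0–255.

(255, 237, 221)

t = 5463/100 = 54.63; the t ≤ 66 branch applies.
R = 255 by definition for t ≤ 66.
G = 99.47·ln 54.63 − 161.1 = 99.47·4.0006 − 161.1 = 236.838.
B = 138.5·ln(54.63 − 10) − 305.0 = 138.5·ln 44.63 − 305.0 = 138.5·3.7984 − 305.0 = 221.079.
Rounded: (255, 237, 221).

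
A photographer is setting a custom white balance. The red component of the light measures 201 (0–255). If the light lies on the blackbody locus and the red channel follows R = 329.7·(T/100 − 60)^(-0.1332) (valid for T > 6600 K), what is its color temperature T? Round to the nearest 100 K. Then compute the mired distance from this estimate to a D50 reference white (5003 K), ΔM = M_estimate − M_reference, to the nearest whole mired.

(t − 60)^(-0.1332) = 201/329.7 = 0.60965.
t − 60 = 0.60965^(1/-0.1332) = 0.60965^(-7.508) = 41.071, so t = 101.071.
T = 100·t = 10107 K → 10100 K to the nearest 100 K.
M_estimate = 10⁶/10100 = 99.01; M_reference = 10⁶/5003 = 199.88.
ΔM = 99.01 − 199.88 = -100.87 → -101 mireds.

-101 mireds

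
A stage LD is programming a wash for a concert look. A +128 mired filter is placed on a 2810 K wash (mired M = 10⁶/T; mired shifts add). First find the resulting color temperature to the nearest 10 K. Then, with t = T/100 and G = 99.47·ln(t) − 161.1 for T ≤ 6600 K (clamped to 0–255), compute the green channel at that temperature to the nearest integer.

140

M_in = 10⁶/2810 = 355.87; M_out = 355.87 + (+128) = 483.87.
T_out = 10⁶/483.87 = 2066.7 K → 2070 K; t = 20.7.
G = 99.47·ln 20.7 − 161.1 = 99.47·3.0301 − 161.1 = 140.307.
Rounded: 140.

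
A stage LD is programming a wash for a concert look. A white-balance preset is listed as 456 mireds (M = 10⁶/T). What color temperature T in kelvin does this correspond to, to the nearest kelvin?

2193 K

T = 10⁶ / 456 = 2192.98 K → 2193 K.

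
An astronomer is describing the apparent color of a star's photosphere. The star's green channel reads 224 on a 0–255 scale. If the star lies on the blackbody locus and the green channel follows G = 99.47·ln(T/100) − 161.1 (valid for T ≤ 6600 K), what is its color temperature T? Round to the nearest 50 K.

ln t = (224 + 161.1) / 99.47 = 3.8715.
t = e^3.8715 = 48.015.
T = 100·t = 4802 K → 4800 K to the nearest 50 K.

4800 K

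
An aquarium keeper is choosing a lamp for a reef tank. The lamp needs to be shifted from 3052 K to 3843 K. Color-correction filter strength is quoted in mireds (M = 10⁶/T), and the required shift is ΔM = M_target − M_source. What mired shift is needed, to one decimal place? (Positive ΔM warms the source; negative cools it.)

-67.4 mireds

M_source = 10⁶/3052 = 327.654; M_target = 10⁶/3843 = 260.213.
ΔM = 260.213 − 327.654 = -67.441 → -67.4 mireds, a cooling shift.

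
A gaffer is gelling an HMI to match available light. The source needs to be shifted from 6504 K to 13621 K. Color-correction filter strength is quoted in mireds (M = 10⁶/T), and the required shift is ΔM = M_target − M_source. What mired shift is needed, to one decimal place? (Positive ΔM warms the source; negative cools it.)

M_source = 10⁶/6504 = 153.752; M_target = 10⁶/13621 = 73.416.
ΔM = 73.416 − 153.752 = -80.335 → -80.3 mireds, a cooling shift.

-80.3 mireds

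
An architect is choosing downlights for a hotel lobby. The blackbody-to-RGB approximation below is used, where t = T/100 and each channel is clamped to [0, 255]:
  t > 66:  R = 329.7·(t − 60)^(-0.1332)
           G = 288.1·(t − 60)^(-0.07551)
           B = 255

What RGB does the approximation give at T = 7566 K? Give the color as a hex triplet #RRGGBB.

t = 7566/100 = 75.66; the t > 66 branch applies.
R = 329.7·(75.66 − 60)^(-0.1332) = 329.7·15.66^(-0.1332) = 329.7·0.69319 = 228.546.
G = 288.1·(75.66 − 60)^(-0.07551) = 288.1·15.66^(-0.07551) = 288.1·0.81242 = 234.059.
B = 255 by definition for t > 66.
Rounded: (229, 234, 255).
In hex: #E5EAFF.

#E5EAFF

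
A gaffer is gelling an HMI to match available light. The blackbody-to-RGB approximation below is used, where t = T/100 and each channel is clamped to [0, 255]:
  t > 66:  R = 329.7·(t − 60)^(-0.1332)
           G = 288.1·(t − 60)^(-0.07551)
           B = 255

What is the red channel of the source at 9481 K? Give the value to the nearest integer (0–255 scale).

t = 9481/100 = 94.81; the t > 66 branch applies.
R = 329.7·(94.81 − 60)^(-0.1332) = 329.7·34.81^(-0.1332) = 329.7·0.62323 = 205.477.
Rounded: 205.

205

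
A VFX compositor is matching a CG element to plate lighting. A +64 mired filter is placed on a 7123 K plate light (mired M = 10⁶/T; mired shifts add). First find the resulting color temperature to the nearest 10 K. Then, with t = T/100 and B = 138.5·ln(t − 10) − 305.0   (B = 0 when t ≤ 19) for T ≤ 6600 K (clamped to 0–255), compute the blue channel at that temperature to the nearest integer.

M_in = 10⁶/7123 = 140.39; M_out = 140.39 + (+64) = 204.39.
T_out = 10⁶/204.39 = 4892.6 K → 4890 K; t = 48.9.
B = 138.5·ln(48.9 − 10) − 305.0 = 138.5·ln 38.9 − 305.0 = 138.5·3.6610 − 305.0 = 202.048.
Rounded: 202.

202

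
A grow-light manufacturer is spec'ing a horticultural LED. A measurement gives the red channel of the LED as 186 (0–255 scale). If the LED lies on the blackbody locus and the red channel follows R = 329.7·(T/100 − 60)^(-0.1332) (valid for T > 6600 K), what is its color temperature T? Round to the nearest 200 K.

13400 K

(t − 60)^(-0.1332) = 186/329.7 = 0.56415.
t − 60 = 0.56415^(1/-0.1332) = 0.56415^(-7.508) = 73.521, so t = 133.521.
T = 100·t = 13352 K → 13400 K to the nearest 200 K.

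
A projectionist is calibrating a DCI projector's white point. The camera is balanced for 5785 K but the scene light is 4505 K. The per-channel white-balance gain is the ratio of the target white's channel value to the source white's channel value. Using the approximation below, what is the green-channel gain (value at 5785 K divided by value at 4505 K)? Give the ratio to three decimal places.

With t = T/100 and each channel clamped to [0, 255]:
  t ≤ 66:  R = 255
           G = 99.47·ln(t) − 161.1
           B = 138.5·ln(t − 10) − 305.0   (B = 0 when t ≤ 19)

At 4505 K (t = 45.05):
  G = 99.47·ln 45.05 − 161.1 = 99.47·3.8078 − 161.1 = 217.659.
At 5785 K (t = 57.85):
  G = 99.47·ln 57.85 − 161.1 = 99.47·4.0579 − 161.1 = 242.535.
Gain = 242.535 / 217.659 = 1.1143 → 1.114.

1.114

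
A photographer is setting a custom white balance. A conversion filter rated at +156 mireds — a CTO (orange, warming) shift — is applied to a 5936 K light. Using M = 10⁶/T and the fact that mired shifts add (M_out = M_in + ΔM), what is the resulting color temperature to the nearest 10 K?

M_in = 10⁶/5936 = 168.46 mireds.
M_out = 168.46 + (+156) = 324.46 mireds.
T_out = 10⁶/324.46 = 3082.0 K → 3080 K.

3080 K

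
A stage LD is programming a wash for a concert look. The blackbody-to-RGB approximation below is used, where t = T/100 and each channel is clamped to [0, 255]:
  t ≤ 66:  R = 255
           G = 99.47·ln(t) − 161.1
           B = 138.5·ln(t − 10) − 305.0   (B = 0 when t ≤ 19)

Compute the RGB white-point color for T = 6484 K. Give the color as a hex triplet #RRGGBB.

#FFFEFA

t = 6484/100 = 64.84; the t ≤ 66 branch applies.
R = 255 by definition for t ≤ 66.
G = 99.47·ln 64.84 − 161.1 = 99.47·4.1719 − 161.1 = 253.881.
B = 138.5·ln(64.84 − 10) − 305.0 = 138.5·ln 54.84 − 305.0 = 138.5·4.0044 − 305.0 = 249.612.
Rounded: (255, 254, 250).
In hex: #FFFEFA.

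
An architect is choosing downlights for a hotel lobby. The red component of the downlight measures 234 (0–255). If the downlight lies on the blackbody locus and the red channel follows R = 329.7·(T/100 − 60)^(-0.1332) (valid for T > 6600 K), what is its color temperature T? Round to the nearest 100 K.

7300 K

(t − 60)^(-0.1332) = 234/329.7 = 0.70974.
t − 60 = 0.70974^(1/-0.1332) = 0.70974^(-7.508) = 13.119, so t = 73.119.
T = 100·t = 7312 K → 7300 K to the nearest 100 K.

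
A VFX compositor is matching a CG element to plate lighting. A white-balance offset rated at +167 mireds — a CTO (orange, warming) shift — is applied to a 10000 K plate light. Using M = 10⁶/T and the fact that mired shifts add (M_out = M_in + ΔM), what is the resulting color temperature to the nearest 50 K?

3750 K

M_in = 10⁶/10000 = 100.00 mireds.
M_out = 100.00 + (+167) = 267.00 mireds.
T_out = 10⁶/267.00 = 3745.3 K → 3750 K.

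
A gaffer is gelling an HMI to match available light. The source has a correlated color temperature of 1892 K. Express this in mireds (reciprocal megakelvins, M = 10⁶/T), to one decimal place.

528.5 mireds

M = 10⁶ / 1892 = 528.541 → 528.5 mireds.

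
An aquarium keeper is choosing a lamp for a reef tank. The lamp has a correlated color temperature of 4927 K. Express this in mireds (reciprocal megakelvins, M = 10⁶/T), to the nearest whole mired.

M = 10⁶ / 4927 = 202.963 → 203 mireds.

203 mireds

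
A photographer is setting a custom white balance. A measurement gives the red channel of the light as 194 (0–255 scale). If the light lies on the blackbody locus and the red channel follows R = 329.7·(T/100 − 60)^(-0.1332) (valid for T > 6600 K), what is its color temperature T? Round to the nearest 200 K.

(t − 60)^(-0.1332) = 194/329.7 = 0.58841.
t − 60 = 0.58841^(1/-0.1332) = 0.58841^(-7.508) = 53.593, so t = 113.593.
T = 100·t = 11359 K → 11400 K to the nearest 200 K.

11400 K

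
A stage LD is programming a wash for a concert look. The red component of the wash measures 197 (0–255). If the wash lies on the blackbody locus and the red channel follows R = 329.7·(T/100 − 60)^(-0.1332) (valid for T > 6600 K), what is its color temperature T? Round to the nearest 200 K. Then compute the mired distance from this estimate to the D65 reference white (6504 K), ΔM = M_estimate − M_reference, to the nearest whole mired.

(t − 60)^(-0.1332) = 197/329.7 = 0.59751.
t − 60 = 0.59751^(1/-0.1332) = 0.59751^(-7.508) = 47.761, so t = 107.761.
T = 100·t = 10776 K → 10800 K to the nearest 200 K.
M_estimate = 10⁶/10800 = 92.59; M_reference = 10⁶/6504 = 153.75.
ΔM = 92.59 − 153.75 = -61.16 → -61 mireds.

-61 mireds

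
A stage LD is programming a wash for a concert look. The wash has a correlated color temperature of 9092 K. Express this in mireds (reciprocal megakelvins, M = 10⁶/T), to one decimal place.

M = 10⁶ / 9092 = 109.987 → 110.0 mireds.

110.0 mireds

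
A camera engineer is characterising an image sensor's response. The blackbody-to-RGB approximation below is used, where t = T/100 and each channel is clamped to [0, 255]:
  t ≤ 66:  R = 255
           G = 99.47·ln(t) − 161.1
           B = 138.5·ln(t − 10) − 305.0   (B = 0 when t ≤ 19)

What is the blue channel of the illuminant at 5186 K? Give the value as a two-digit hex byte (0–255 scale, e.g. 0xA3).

0xD4

t = 5186/100 = 51.86; the t ≤ 66 branch applies.
B = 138.5·ln(51.86 − 10) − 305.0 = 138.5·ln 41.86 − 305.0 = 138.5·3.7343 − 305.0 = 212.205.
Rounded: 212; in hex, 0xD4.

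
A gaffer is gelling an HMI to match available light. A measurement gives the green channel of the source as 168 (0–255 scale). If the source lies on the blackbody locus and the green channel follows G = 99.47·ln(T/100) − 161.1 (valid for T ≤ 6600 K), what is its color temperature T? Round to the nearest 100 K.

2700 K

ln t = (168 + 161.1) / 99.47 = 3.3085.
t = e^3.3085 = 27.345.
T = 100·t = 2735 K → 2700 K to the nearest 100 K.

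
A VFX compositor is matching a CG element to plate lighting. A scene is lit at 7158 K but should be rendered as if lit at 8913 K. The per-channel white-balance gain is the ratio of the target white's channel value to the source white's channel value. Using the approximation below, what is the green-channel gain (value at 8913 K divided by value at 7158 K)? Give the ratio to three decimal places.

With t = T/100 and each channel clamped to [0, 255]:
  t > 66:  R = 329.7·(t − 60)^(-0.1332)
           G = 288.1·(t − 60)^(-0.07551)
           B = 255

At 7158 K (t = 71.58):
  G = 288.1·(71.58 − 60)^(-0.07551) = 288.1·11.58^(-0.07551) = 288.1·0.83115 = 239.454.
At 8913 K (t = 89.13):
  G = 288.1·(89.13 − 60)^(-0.07551) = 288.1·29.13^(-0.07551) = 288.1·0.77522 = 223.342.
Gain = 223.342 / 239.454 = 0.9327 → 0.933.

0.933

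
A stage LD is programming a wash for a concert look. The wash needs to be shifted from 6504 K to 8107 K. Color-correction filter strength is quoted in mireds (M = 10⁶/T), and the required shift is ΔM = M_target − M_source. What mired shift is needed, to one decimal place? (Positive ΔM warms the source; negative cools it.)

M_source = 10⁶/6504 = 153.752; M_target = 10⁶/8107 = 123.350.
ΔM = 123.350 − 153.752 = -30.401 → -30.4 mireds, a cooling shift.

-30.4 mireds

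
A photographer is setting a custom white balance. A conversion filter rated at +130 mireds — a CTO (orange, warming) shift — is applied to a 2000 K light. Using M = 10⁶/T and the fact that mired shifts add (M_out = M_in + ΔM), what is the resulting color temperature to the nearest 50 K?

1600 K

M_in = 10⁶/2000 = 500.00 mireds.
M_out = 500.00 + (+130) = 630.00 mireds.
T_out = 10⁶/630.00 = 1587.3 K → 1600 K.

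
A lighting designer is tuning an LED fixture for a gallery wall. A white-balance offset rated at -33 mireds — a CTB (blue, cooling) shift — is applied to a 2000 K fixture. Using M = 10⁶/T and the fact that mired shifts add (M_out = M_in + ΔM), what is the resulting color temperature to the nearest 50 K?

2150 K

M_in = 10⁶/2000 = 500.00 mireds.
M_out = 500.00 + (-33) = 467.00 mireds.
T_out = 10⁶/467.00 = 2141.3 K → 2150 K.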